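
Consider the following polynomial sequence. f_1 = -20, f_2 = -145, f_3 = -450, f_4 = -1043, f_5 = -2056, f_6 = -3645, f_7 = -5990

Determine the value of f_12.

-125 , -305 , -593 , -1013 , -1589 , -2345
-180 , -288 , -420 , -576 , -756
-108 , -132 , -156 , -180
-24 , -24 , -24
The fourth differences are constant (-24).
-180 − 24 = -204;  -756 − 204 = -960;  -2345 − 960 = -3305;  -5990 − 3305 = -9295
-204 − 24 = -228;  -960 − 228 = -1188;  -3305 − 1188 = -4493;  -9295 − 4493 = -13788
-228 − 24 = -252;  -1188 − 252 = -1440;  -4493 − 1440 = -5933;  -13788 − 5933 = -19721
-252 − 24 = -276;  -1440 − 276 = -1716;  -5933 − 1716 = -7649;  -19721 − 7649 = -27370
-276 − 24 = -300;  -1716 − 300 = -2016;  -7649 − 2016 = -9665;  -27370 − 9665 = -37035

-37035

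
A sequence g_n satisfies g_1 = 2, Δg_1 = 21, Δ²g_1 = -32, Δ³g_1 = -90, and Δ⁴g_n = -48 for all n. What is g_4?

-121

Build the table forward from the leading diagonal:
Fourth differences: -48  -48  -48  -48
Third differences: -90  -138  -186  -234
Second differences: -32  -122  -260  -446
First differences: 21  -11  -133  -393
g: 2  23  12  -121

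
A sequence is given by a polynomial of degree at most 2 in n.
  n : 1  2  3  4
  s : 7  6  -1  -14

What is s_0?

-1  -7  -13
-6  -6
The second differences are constant at -6.
Work back: -1 + 6 = 5;  7 − 5 = 2

2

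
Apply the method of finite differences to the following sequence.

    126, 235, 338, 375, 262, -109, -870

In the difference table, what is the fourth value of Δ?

Δ: 109, 103, 37, -113, -371, -761
Δ²: -6, -66, -150, -258, -390
Δ³: -60, -84, -108, -132
Δ⁴: -24, -24, -24

-113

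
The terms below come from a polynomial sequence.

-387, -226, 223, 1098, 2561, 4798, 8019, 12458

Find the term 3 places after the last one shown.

35783

First differences: 161, 449, 875, 1463, 2237, 3221, 4439
Second differences: 288, 426, 588, 774, 984, 1218
Third differences: 138, 162, 186, 210, 234
Fourth differences: 24, 24, 24, 24
Constant fourth difference = 24, so extend:
234 + 24 = 258;  1218 + 258 = 1476;  4439 + 1476 = 5915;  12458 + 5915 = 18373
258 + 24 = 282;  1476 + 282 = 1758;  5915 + 1758 = 7673;  18373 + 7673 = 26046
282 + 24 = 306;  1758 + 306 = 2064;  7673 + 2064 = 9737;  26046 + 9737 = 35783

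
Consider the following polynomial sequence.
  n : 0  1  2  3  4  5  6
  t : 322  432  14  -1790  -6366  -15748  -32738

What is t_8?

110  -418  -1804  -4576  -9382  -16990
-528  -1386  -2772  -4806  -7608
-858  -1386  -2034  -2802
-528  -648  -768
-120  -120
Fifth differences constant at -120.
-768 − 120 = -888;  -2802 − 888 = -3690;  -7608 − 3690 = -11298;  -16990 − 11298 = -28288;  -32738 − 28288 = -61026
-888 − 120 = -1008;  -3690 − 1008 = -4698;  -11298 − 4698 = -15996;  -28288 − 15996 = -44284;  -61026 − 44284 = -105310

-105310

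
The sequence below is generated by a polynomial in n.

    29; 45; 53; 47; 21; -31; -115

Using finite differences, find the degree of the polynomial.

16, 8, -6, -26, -52, -84
-8, -14, -20, -26, -32
-6, -6, -6, -6
The third differences are constant, so the polynomial has degree 3.

3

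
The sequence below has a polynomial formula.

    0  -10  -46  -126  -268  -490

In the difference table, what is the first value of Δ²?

-26

Δ: -10, -36, -80, -142, -222
Δ²: -26, -44, -62, -80
Δ³: -18, -18, -18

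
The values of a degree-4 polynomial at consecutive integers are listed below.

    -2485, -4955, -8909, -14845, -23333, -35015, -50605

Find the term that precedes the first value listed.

-1073

-2470, -3954, -5936, -8488, -11682, -15590
-1484, -1982, -2552, -3194, -3908
-498, -570, -642, -714
-72, -72, -72
The fourth differences are constant at -72.
Work back: -498 + 72 = -426;  -1484 + 426 = -1058;  -2470 + 1058 = -1412;  -2485 + 1412 = -1073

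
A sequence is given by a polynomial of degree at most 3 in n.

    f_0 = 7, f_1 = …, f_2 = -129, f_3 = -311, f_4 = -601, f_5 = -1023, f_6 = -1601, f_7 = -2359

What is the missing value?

Using the last 6 terms:
-182, -290, -422, -578, -758
-108, -132, -156, -180
-24, -24, -24
Constant third difference = -24.
Extend backward: -108 + 24 = -84;  -182 + 84 = -98;  -129 + 98 = -31

-31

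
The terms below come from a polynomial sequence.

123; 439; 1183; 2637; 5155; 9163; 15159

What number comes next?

316, 744, 1454, 2518, 4008, 5996
428, 710, 1064, 1490, 1988
282, 354, 426, 498
72, 72, 72
Constant fourth difference = 72, so extend:
498 + 72 = 570;  1988 + 570 = 2558;  5996 + 2558 = 8554;  15159 + 8554 = 23713

23713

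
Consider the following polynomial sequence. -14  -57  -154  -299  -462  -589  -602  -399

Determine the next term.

146

-43, -97, -145, -163, -127, -13, 203
-54, -48, -18, 36, 114, 216
6, 30, 54, 78, 102
24, 24, 24, 24
Fourth differences constant at 24.
102 + 24 = 126;  216 + 126 = 342;  203 + 342 = 545;  -399 + 545 = 146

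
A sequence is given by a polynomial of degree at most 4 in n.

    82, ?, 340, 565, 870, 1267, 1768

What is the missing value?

183

Using the last 5 terms:
Δ: 225  305  397  501
Δ²: 80  92  104
Δ³: 12  12
Constant third difference = 12.
Extend backward: 80 − 12 = 68;  225 − 68 = 157;  340 − 157 = 183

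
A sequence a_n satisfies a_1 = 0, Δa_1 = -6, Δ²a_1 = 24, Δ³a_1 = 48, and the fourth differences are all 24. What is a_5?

336

Build the table forward from the leading diagonal:
D4: 24  24  24  24  24
D3: 48  72  96  120  144
D2: 24  72  144  240  360
D1: -6  18  90  234  474
a: 0  -6  12  102  336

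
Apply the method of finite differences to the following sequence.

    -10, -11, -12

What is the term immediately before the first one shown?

-9

D1: -1, -1
The first differences are constant at -1.
Work back: -10 + 1 = -9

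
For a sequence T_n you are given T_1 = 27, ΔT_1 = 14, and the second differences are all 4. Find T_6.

137

Build the table forward from the leading diagonal:
Δ²: 4  4  4  4  4  4
Δ: 14  18  22  26  30  34
T: 27  41  59  81  107  137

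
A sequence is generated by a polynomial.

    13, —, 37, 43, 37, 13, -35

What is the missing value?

Using the last 5 terms:
D1: 6  -6  -24  -48
D2: -12  -18  -24
D3: -6  -6
Constant third difference = -6.
Extend backward: -12 + 6 = -6;  6 + 6 = 12;  37 − 12 = 25

25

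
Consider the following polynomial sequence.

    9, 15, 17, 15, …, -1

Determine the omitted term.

Using the first 4 terms:
Δ: 6, 2, -2
Δ²: -4, -4
Constant second difference = -4.
Extend forward: -2 − 4 = -6;  15 − 6 = 9

9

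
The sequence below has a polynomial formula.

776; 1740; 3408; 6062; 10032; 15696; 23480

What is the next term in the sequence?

33858

964, 1668, 2654, 3970, 5664, 7784
704, 986, 1316, 1694, 2120
282, 330, 378, 426
48, 48, 48
Constant fourth difference = 48, so extend:
426 + 48 = 474;  2120 + 474 = 2594;  7784 + 2594 = 10378;  23480 + 10378 = 33858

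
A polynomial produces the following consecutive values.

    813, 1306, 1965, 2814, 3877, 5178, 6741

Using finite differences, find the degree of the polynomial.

3

493, 659, 849, 1063, 1301, 1563
166, 190, 214, 238, 262
24, 24, 24, 24
The third differences are constant, so the polynomial has degree 3.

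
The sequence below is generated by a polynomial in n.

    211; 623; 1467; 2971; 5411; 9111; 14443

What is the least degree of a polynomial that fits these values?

412, 844, 1504, 2440, 3700, 5332
432, 660, 936, 1260, 1632
228, 276, 324, 372
48, 48, 48
The fourth differences are constant, so the polynomial has degree 4.

4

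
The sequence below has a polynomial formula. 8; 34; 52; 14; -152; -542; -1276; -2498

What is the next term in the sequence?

Δ: 26  18  -38  -166  -390  -734  -1222
Δ²: -8  -56  -128  -224  -344  -488
Δ³: -48  -72  -96  -120  -144
Δ⁴: -24  -24  -24  -24
Fourth differences constant at -24.
-144 − 24 = -168;  -488 − 168 = -656;  -1222 − 656 = -1878;  -2498 − 1878 = -4376

-4376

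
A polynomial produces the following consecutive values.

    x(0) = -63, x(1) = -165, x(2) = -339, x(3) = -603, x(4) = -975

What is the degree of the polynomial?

3

-102, -174, -264, -372
-72, -90, -108
-18, -18
The third differences are constant, so the polynomial has degree 3.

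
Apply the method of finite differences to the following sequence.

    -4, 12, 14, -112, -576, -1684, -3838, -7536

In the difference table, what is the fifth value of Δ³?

-498

D1: 16, 2, -126, -464, -1108, -2154, -3698
D2: -14, -128, -338, -644, -1046, -1544
D3: -114, -210, -306, -402, -498
D4: -96, -96, -96, -96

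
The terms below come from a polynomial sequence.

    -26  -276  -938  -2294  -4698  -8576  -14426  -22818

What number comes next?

-34394

D1: -250  -662  -1356  -2404  -3878  -5850  -8392
D2: -412  -694  -1048  -1474  -1972  -2542
D3: -282  -354  -426  -498  -570
D4: -72  -72  -72  -72
The fourth differences are constant (-72).
-570 − 72 = -642;  -2542 − 642 = -3184;  -8392 − 3184 = -11576;  -22818 − 11576 = -34394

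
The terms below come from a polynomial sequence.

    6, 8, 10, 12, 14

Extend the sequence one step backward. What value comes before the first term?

4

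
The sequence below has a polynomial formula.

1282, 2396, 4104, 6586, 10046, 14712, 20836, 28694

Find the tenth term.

1114, 1708, 2482, 3460, 4666, 6124, 7858
594, 774, 978, 1206, 1458, 1734
180, 204, 228, 252, 276
24, 24, 24, 24
Constant fourth difference = 24, so extend:
276 + 24 = 300;  1734 + 300 = 2034;  7858 + 2034 = 9892;  28694 + 9892 = 38586
300 + 24 = 324;  2034 + 324 = 2358;  9892 + 2358 = 12250;  38586 + 12250 = 50836

50836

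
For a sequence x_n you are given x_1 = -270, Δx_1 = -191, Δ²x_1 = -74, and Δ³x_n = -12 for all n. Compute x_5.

-1526

Build the table forward from the leading diagonal:
Third differences: -12, -12, -12, -12, -12
Second differences: -74, -86, -98, -110, -122
First differences: -191, -265, -351, -449, -559
x: -270, -461, -726, -1077, -1526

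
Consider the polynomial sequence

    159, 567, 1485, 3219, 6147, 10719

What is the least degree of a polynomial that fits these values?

Δ: 408, 918, 1734, 2928, 4572
Δ²: 510, 816, 1194, 1644
Δ³: 306, 378, 450
Δ⁴: 72, 72
The fourth differences are constant, so the polynomial has degree 4.

4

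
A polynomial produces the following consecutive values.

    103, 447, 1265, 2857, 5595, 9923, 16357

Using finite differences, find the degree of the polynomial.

4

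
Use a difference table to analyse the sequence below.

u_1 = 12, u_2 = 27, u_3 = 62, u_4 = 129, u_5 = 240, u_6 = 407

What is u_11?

First differences: 15, 35, 67, 111, 167
Second differences: 20, 32, 44, 56
Third differences: 12, 12, 12
Third differences constant at 12.
56 + 12 = 68;  167 + 68 = 235;  407 + 235 = 642
68 + 12 = 80;  235 + 80 = 315;  642 + 315 = 957
80 + 12 = 92;  315 + 92 = 407;  957 + 407 = 1364
92 + 12 = 104;  407 + 104 = 511;  1364 + 511 = 1875
104 + 12 = 116;  511 + 116 = 627;  1875 + 627 = 2502

2502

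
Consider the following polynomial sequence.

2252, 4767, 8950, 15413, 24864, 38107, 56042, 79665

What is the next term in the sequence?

110068

Δ: 2515, 4183, 6463, 9451, 13243, 17935, 23623
Δ²: 1668, 2280, 2988, 3792, 4692, 5688
Δ³: 612, 708, 804, 900, 996
Δ⁴: 96, 96, 96, 96
Fourth differences constant at 96.
996 + 96 = 1092;  5688 + 1092 = 6780;  23623 + 6780 = 30403;  79665 + 30403 = 110068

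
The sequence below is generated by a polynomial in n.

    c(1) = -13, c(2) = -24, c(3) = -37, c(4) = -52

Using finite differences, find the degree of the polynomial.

2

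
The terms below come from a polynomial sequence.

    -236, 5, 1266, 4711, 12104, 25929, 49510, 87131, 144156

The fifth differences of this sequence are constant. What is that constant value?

120

Δ: 241, 1261, 3445, 7393, 13825, 23581, 37621, 57025
Δ²: 1020, 2184, 3948, 6432, 9756, 14040, 19404
Δ³: 1164, 1764, 2484, 3324, 4284, 5364
Δ⁴: 600, 720, 840, 960, 1080
Δ⁵: 120, 120, 120, 120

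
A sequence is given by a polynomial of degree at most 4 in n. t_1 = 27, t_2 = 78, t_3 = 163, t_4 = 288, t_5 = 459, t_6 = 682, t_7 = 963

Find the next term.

1308

Δ: 51  85  125  171  223  281
Δ²: 34  40  46  52  58
Δ³: 6  6  6  6
Constant third difference = 6, so extend:
58 + 6 = 64;  281 + 64 = 345;  963 + 345 = 1308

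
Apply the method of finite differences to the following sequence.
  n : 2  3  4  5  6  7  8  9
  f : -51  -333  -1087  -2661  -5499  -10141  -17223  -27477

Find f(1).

11

-282  -754  -1574  -2838  -4642  -7082  -10254
-472  -820  -1264  -1804  -2440  -3172
-348  -444  -540  -636  -732
-96  -96  -96  -96
The fourth differences are constant at -96.
Work back: -348 + 96 = -252;  -472 + 252 = -220;  -282 + 220 = -62;  -51 + 62 = 11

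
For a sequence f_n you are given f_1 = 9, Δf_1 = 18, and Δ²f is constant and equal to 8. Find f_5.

129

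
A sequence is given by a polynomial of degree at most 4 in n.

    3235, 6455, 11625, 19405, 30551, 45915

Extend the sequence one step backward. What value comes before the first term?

Δ: 3220, 5170, 7780, 11146, 15364
Δ²: 1950, 2610, 3366, 4218
Δ³: 660, 756, 852
Δ⁴: 96, 96
The fourth differences are constant at 96.
Work back: 660 − 96 = 564;  1950 − 564 = 1386;  3220 − 1386 = 1834;  3235 − 1834 = 1401

1401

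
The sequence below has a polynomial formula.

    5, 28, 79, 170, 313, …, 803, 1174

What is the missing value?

Using the first 5 terms:
Δ: 23, 51, 91, 143
Δ²: 28, 40, 52
Δ³: 12, 12
Constant third difference = 12.
Extend forward: 52 + 12 = 64;  143 + 64 = 207;  313 + 207 = 520

520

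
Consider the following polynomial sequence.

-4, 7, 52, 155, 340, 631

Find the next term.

1052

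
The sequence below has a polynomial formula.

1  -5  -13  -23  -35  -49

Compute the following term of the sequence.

-65

-6, -8, -10, -12, -14
-2, -2, -2, -2
The second differences are constant (-2).
-14 − 2 = -16;  -49 − 16 = -65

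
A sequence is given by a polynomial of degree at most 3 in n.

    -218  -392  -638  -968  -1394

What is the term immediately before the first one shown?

-104

D1: -174, -246, -330, -426
D2: -72, -84, -96
D3: -12, -12
The third differences are constant at -12.
Work back: -72 + 12 = -60;  -174 + 60 = -114;  -218 + 114 = -104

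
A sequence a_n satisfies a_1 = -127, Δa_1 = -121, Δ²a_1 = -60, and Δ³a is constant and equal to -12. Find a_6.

Build the table forward from the leading diagonal:
D3: -12, -12, -12, -12, -12, -12
D2: -60, -72, -84, -96, -108, -120
D1: -121, -181, -253, -337, -433, -541
a: -127, -248, -429, -682, -1019, -1452

-1452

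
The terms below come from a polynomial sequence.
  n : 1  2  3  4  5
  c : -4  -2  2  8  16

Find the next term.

26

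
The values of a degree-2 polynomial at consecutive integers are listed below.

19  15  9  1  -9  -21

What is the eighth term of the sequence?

-51

D1: -4 , -6 , -8 , -10 , -12
D2: -2 , -2 , -2 , -2
Second differences constant at -2.
-12 − 2 = -14;  -21 − 14 = -35
-14 − 2 = -16;  -35 − 16 = -51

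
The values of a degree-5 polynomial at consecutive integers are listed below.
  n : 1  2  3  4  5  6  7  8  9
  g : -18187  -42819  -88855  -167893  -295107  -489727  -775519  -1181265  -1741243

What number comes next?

-2495707

-24632, -46036, -79038, -127214, -194620, -285792, -405746, -559978
-21404, -33002, -48176, -67406, -91172, -119954, -154232
-11598, -15174, -19230, -23766, -28782, -34278
-3576, -4056, -4536, -5016, -5496
-480, -480, -480, -480
Fifth differences constant at -480.
-5496 − 480 = -5976;  -34278 − 5976 = -40254;  -154232 − 40254 = -194486;  -559978 − 194486 = -754464;  -1741243 − 754464 = -2495707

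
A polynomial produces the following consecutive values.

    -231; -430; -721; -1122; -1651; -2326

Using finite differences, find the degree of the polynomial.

Δ: -199, -291, -401, -529, -675
Δ²: -92, -110, -128, -146
Δ³: -18, -18, -18
The third differences are constant, so the polynomial has degree 3.

3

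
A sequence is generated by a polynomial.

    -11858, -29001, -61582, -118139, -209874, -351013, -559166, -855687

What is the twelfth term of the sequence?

-3503731

First differences: -17143, -32581, -56557, -91735, -141139, -208153, -296521
Second differences: -15438, -23976, -35178, -49404, -67014, -88368
Third differences: -8538, -11202, -14226, -17610, -21354
Fourth differences: -2664, -3024, -3384, -3744
Fifth differences: -360, -360, -360
Constant fifth difference = -360, so extend:
-3744 − 360 = -4104;  -21354 − 4104 = -25458;  -88368 − 25458 = -113826;  -296521 − 113826 = -410347;  -855687 − 410347 = -1266034
-4104 − 360 = -4464;  -25458 − 4464 = -29922;  -113826 − 29922 = -143748;  -410347 − 143748 = -554095;  -1266034 − 554095 = -1820129
-4464 − 360 = -4824;  -29922 − 4824 = -34746;  -143748 − 34746 = -178494;  -554095 − 178494 = -732589;  -1820129 − 732589 = -2552718
-4824 − 360 = -5184;  -34746 − 5184 = -39930;  -178494 − 39930 = -218424;  -732589 − 218424 = -951013;  -2552718 − 951013 = -3503731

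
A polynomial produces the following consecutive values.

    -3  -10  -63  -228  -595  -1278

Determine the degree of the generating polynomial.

4

First differences: -7, -53, -165, -367, -683
Second differences: -46, -112, -202, -316
Third differences: -66, -90, -114
Fourth differences: -24, -24
The fourth differences are constant, so the polynomial has degree 4.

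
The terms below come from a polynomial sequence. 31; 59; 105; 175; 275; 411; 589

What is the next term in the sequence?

815

28  46  70  100  136  178
18  24  30  36  42
6  6  6  6
The third differences are constant (6).
42 + 6 = 48;  178 + 48 = 226;  589 + 226 = 815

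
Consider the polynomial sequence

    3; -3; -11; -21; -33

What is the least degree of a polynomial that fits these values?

2

First differences: -6, -8, -10, -12
Second differences: -2, -2, -2
The second differences are constant, so the polynomial has degree 2.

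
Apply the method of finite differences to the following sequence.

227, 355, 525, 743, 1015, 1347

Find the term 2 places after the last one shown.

2215

128, 170, 218, 272, 332
42, 48, 54, 60
6, 6, 6
Third differences constant at 6.
60 + 6 = 66;  332 + 66 = 398;  1347 + 398 = 1745
66 + 6 = 72;  398 + 72 = 470;  1745 + 470 = 2215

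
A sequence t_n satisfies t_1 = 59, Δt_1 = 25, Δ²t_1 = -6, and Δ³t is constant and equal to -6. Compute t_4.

Build the table forward from the leading diagonal:
Third differences: -6  -6  -6  -6
Second differences: -6  -12  -18  -24
First differences: 25  19  7  -11
t: 59  84  103  110

110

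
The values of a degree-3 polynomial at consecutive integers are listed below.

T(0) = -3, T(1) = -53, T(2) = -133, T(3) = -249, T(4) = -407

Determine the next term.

-50, -80, -116, -158
-30, -36, -42
-6, -6
Third differences constant at -6.
-42 − 6 = -48;  -158 − 48 = -206;  -407 − 206 = -613

-613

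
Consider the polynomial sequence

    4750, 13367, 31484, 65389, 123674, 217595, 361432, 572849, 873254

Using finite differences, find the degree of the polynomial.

8617, 18117, 33905, 58285, 93921, 143837, 211417, 300405
9500, 15788, 24380, 35636, 49916, 67580, 88988
6288, 8592, 11256, 14280, 17664, 21408
2304, 2664, 3024, 3384, 3744
360, 360, 360, 360
The fifth differences are constant, so the polynomial has degree 5.

5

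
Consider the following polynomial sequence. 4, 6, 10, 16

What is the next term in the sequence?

24

2  4  6
2  2
Constant second difference = 2, so extend:
6 + 2 = 8;  16 + 8 = 24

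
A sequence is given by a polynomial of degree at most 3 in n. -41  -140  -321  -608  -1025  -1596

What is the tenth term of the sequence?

First differences: -99, -181, -287, -417, -571
Second differences: -82, -106, -130, -154
Third differences: -24, -24, -24
Constant third difference = -24, so extend:
-154 − 24 = -178;  -571 − 178 = -749;  -1596 − 749 = -2345
-178 − 24 = -202;  -749 − 202 = -951;  -2345 − 951 = -3296
-202 − 24 = -226;  -951 − 226 = -1177;  -3296 − 1177 = -4473
-226 − 24 = -250;  -1177 − 250 = -1427;  -4473 − 1427 = -5900

-5900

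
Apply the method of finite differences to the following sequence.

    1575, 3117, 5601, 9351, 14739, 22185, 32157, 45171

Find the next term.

61791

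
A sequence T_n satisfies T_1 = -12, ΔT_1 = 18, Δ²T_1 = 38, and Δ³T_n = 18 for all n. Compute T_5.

360

Build the table forward from the leading diagonal:
D3: 18  18  18  18  18
D2: 38  56  74  92  110
D1: 18  56  112  186  278
T: -12  6  62  174  360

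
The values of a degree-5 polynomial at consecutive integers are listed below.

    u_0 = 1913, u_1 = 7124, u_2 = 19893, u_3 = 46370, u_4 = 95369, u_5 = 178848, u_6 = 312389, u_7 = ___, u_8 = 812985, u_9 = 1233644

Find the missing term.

Using the first 7 terms:
First differences: 5211, 12769, 26477, 48999, 83479, 133541
Second differences: 7558, 13708, 22522, 34480, 50062
Third differences: 6150, 8814, 11958, 15582
Fourth differences: 2664, 3144, 3624
Fifth differences: 480, 480
Constant fifth difference = 480.
Extend forward: 3624 + 480 = 4104;  15582 + 4104 = 19686;  50062 + 19686 = 69748;  133541 + 69748 = 203289;  312389 + 203289 = 515678

515678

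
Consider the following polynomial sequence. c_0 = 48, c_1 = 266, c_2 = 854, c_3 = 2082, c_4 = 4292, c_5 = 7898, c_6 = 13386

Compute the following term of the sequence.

21314

D1: 218, 588, 1228, 2210, 3606, 5488
D2: 370, 640, 982, 1396, 1882
D3: 270, 342, 414, 486
D4: 72, 72, 72
The fourth differences are constant (72).
486 + 72 = 558;  1882 + 558 = 2440;  5488 + 2440 = 7928;  13386 + 7928 = 21314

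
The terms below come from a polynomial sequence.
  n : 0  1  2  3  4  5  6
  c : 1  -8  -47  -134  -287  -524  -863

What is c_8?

-1919

-9, -39, -87, -153, -237, -339
-30, -48, -66, -84, -102
-18, -18, -18, -18
Third differences constant at -18.
-102 − 18 = -120;  -339 − 120 = -459;  -863 − 459 = -1322
-120 − 18 = -138;  -459 − 138 = -597;  -1322 − 597 = -1919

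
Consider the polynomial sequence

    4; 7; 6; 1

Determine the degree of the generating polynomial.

2

First differences: 3, -1, -5
Second differences: -4, -4
The second differences are constant, so the polynomial has degree 2.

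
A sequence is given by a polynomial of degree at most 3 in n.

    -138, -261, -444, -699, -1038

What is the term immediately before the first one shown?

-63

First differences: -123  -183  -255  -339
Second differences: -60  -72  -84
Third differences: -12  -12
The third differences are constant at -12.
Work back: -60 + 12 = -48;  -123 + 48 = -75;  -138 + 75 = -63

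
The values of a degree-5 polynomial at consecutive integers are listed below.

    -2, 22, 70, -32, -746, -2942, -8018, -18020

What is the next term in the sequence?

-35762

D1: 24  48  -102  -714  -2196  -5076  -10002
D2: 24  -150  -612  -1482  -2880  -4926
D3: -174  -462  -870  -1398  -2046
D4: -288  -408  -528  -648
D5: -120  -120  -120
The fifth differences are constant (-120).
-648 − 120 = -768;  -2046 − 768 = -2814;  -4926 − 2814 = -7740;  -10002 − 7740 = -17742;  -18020 − 17742 = -35762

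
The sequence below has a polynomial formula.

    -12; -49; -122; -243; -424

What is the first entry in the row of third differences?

-12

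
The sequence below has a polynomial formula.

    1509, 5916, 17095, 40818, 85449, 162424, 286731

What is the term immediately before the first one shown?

214

D1: 4407  11179  23723  44631  76975  124307
D2: 6772  12544  20908  32344  47332
D3: 5772  8364  11436  14988
D4: 2592  3072  3552
D5: 480  480
The fifth differences are constant at 480.
Work back: 2592 − 480 = 2112;  5772 − 2112 = 3660;  6772 − 3660 = 3112;  4407 − 3112 = 1295;  1509 − 1295 = 214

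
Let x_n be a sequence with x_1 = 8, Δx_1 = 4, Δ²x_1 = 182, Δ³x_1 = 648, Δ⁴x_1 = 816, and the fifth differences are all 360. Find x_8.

Build the table forward from the leading diagonal:
Δ⁵: 360  360  360  360  360  360  360  360
Δ⁴: 816  1176  1536  1896  2256  2616  2976  3336
Δ³: 648  1464  2640  4176  6072  8328  10944  13920
Δ²: 182  830  2294  4934  9110  15182  23510  34454
Δ: 4  186  1016  3310  8244  17354  32536  56046
x: 8  12  198  1214  4524  12768  30122  62658

62658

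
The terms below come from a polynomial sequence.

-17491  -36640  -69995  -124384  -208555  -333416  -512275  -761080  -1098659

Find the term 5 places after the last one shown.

-5008984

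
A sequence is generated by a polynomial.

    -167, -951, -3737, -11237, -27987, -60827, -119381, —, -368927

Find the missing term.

Using the first 7 terms:
-784, -2786, -7500, -16750, -32840, -58554
-2002, -4714, -9250, -16090, -25714
-2712, -4536, -6840, -9624
-1824, -2304, -2784
-480, -480
Constant fifth difference = -480.
Extend forward: -2784 − 480 = -3264;  -9624 − 3264 = -12888;  -25714 − 12888 = -38602;  -58554 − 38602 = -97156;  -119381 − 97156 = -216537

-216537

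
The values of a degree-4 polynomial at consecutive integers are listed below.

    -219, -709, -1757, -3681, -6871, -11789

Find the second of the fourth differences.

-72

First differences: -490, -1048, -1924, -3190, -4918
Second differences: -558, -876, -1266, -1728
Third differences: -318, -390, -462
Fourth differences: -72, -72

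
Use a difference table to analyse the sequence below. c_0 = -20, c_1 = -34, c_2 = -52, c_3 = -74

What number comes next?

-100

Δ: -14, -18, -22
Δ²: -4, -4
Second differences constant at -4.
-22 − 4 = -26;  -74 − 26 = -100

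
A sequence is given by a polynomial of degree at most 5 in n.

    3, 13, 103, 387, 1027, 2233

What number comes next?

4263

D1: 10 , 90 , 284 , 640 , 1206
D2: 80 , 194 , 356 , 566
D3: 114 , 162 , 210
D4: 48 , 48
Fourth differences constant at 48.
210 + 48 = 258;  566 + 258 = 824;  1206 + 824 = 2030;  2233 + 2030 = 4263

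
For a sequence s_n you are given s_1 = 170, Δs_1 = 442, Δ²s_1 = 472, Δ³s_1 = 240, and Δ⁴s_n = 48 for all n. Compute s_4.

Build the table forward from the leading diagonal:
Fourth differences: 48  48  48  48
Third differences: 240  288  336  384
Second differences: 472  712  1000  1336
First differences: 442  914  1626  2626
s: 170  612  1526  3152

3152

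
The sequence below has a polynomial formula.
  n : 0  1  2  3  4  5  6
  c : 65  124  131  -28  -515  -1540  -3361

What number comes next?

-6284

Δ: 59  7  -159  -487  -1025  -1821
Δ²: -52  -166  -328  -538  -796
Δ³: -114  -162  -210  -258
Δ⁴: -48  -48  -48
Fourth differences constant at -48.
-258 − 48 = -306;  -796 − 306 = -1102;  -1821 − 1102 = -2923;  -3361 − 2923 = -6284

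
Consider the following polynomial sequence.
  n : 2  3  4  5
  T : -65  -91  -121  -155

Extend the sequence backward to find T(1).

-26  -30  -34
-4  -4
The second differences are constant at -4.
Work back: -26 + 4 = -22;  -65 + 22 = -43

-43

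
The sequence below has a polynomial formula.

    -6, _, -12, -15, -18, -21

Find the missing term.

-9

Using the last 4 terms:
D1: -3  -3  -3
Constant first difference = -3.
Extend backward: -12 + 3 = -9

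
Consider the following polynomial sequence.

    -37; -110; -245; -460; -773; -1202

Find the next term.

-1765

First differences: -73  -135  -215  -313  -429
Second differences: -62  -80  -98  -116
Third differences: -18  -18  -18
The third differences are constant (-18).
-116 − 18 = -134;  -429 − 134 = -563;  -1202 − 563 = -1765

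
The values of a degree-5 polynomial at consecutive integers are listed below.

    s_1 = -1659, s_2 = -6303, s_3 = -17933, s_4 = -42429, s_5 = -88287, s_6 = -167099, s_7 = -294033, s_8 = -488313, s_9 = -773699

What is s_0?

Δ: -4644, -11630, -24496, -45858, -78812, -126934, -194280, -285386
Δ²: -6986, -12866, -21362, -32954, -48122, -67346, -91106
Δ³: -5880, -8496, -11592, -15168, -19224, -23760
Δ⁴: -2616, -3096, -3576, -4056, -4536
Δ⁵: -480, -480, -480, -480
The fifth differences are constant at -480.
Work back: -2616 + 480 = -2136;  -5880 + 2136 = -3744;  -6986 + 3744 = -3242;  -4644 + 3242 = -1402;  -1659 + 1402 = -257

-257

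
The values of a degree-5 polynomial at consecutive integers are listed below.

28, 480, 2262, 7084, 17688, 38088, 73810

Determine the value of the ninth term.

222324

D1: 452 , 1782 , 4822 , 10604 , 20400 , 35722
D2: 1330 , 3040 , 5782 , 9796 , 15322
D3: 1710 , 2742 , 4014 , 5526
D4: 1032 , 1272 , 1512
D5: 240 , 240
Constant fifth difference = 240, so extend:
1512 + 240 = 1752;  5526 + 1752 = 7278;  15322 + 7278 = 22600;  35722 + 22600 = 58322;  73810 + 58322 = 132132
1752 + 240 = 1992;  7278 + 1992 = 9270;  22600 + 9270 = 31870;  58322 + 31870 = 90192;  132132 + 90192 = 222324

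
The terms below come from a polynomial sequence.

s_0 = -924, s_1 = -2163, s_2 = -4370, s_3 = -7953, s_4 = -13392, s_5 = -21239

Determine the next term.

-32118

First differences: -1239  -2207  -3583  -5439  -7847
Second differences: -968  -1376  -1856  -2408
Third differences: -408  -480  -552
Fourth differences: -72  -72
Fourth differences constant at -72.
-552 − 72 = -624;  -2408 − 624 = -3032;  -7847 − 3032 = -10879;  -21239 − 10879 = -32118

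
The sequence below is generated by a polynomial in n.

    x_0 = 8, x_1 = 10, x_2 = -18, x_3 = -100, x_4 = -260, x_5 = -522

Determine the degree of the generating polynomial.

3

First differences: 2, -28, -82, -160, -262
Second differences: -30, -54, -78, -102
Third differences: -24, -24, -24
The third differences are constant, so the polynomial has degree 3.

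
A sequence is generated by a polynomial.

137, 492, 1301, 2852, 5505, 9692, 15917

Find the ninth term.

D1: 355  809  1551  2653  4187  6225
D2: 454  742  1102  1534  2038
D3: 288  360  432  504
D4: 72  72  72
Fourth differences constant at 72.
504 + 72 = 576;  2038 + 576 = 2614;  6225 + 2614 = 8839;  15917 + 8839 = 24756
576 + 72 = 648;  2614 + 648 = 3262;  8839 + 3262 = 12101;  24756 + 12101 = 36857

36857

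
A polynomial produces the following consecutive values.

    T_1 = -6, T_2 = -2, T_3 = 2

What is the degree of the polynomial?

1

4, 4
The first differences are constant, so the polynomial has degree 1.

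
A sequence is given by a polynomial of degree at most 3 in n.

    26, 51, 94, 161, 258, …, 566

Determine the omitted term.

Using the first 5 terms:
Δ: 25  43  67  97
Δ²: 18  24  30
Δ³: 6  6
Constant third difference = 6.
Extend forward: 30 + 6 = 36;  97 + 36 = 133;  258 + 133 = 391

391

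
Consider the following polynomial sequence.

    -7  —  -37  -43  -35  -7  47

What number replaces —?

-23

Using the last 5 terms:
First differences: -6  8  28  54
Second differences: 14  20  26
Third differences: 6  6
Constant third difference = 6.
Extend backward: 14 − 6 = 8;  -6 − 8 = -14;  -37 + 14 = -23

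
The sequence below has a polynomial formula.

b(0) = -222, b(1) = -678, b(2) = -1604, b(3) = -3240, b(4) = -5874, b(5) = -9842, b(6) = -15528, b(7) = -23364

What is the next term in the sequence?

-33830

-456, -926, -1636, -2634, -3968, -5686, -7836
-470, -710, -998, -1334, -1718, -2150
-240, -288, -336, -384, -432
-48, -48, -48, -48
Fourth differences constant at -48.
-432 − 48 = -480;  -2150 − 480 = -2630;  -7836 − 2630 = -10466;  -23364 − 10466 = -33830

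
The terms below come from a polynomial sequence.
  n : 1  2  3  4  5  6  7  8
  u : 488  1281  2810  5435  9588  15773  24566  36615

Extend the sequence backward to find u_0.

143

Δ: 793, 1529, 2625, 4153, 6185, 8793, 12049
Δ²: 736, 1096, 1528, 2032, 2608, 3256
Δ³: 360, 432, 504, 576, 648
Δ⁴: 72, 72, 72, 72
The fourth differences are constant at 72.
Work back: 360 − 72 = 288;  736 − 288 = 448;  793 − 448 = 345;  488 − 345 = 143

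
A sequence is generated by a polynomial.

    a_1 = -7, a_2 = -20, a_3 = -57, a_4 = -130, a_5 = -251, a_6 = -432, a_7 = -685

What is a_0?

-6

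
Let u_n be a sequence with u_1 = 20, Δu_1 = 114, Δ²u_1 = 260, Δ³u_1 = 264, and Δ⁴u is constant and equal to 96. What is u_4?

Build the table forward from the leading diagonal:
D4: 96  96  96  96
D3: 264  360  456  552
D2: 260  524  884  1340
D1: 114  374  898  1782
u: 20  134  508  1406

1406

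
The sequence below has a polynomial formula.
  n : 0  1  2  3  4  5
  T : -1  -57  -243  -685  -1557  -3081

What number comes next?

-5527

-56, -186, -442, -872, -1524
-130, -256, -430, -652
-126, -174, -222
-48, -48
Fourth differences constant at -48.
-222 − 48 = -270;  -652 − 270 = -922;  -1524 − 922 = -2446;  -3081 − 2446 = -5527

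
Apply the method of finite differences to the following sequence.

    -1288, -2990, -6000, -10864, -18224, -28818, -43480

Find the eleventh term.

-162848

D1: -1702, -3010, -4864, -7360, -10594, -14662
D2: -1308, -1854, -2496, -3234, -4068
D3: -546, -642, -738, -834
D4: -96, -96, -96
Fourth differences constant at -96.
-834 − 96 = -930;  -4068 − 930 = -4998;  -14662 − 4998 = -19660;  -43480 − 19660 = -63140
-930 − 96 = -1026;  -4998 − 1026 = -6024;  -19660 − 6024 = -25684;  -63140 − 25684 = -88824
-1026 − 96 = -1122;  -6024 − 1122 = -7146;  -25684 − 7146 = -32830;  -88824 − 32830 = -121654
-1122 − 96 = -1218;  -7146 − 1218 = -8364;  -32830 − 8364 = -41194;  -121654 − 41194 = -162848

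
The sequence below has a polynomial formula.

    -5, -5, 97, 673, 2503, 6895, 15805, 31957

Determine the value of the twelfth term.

257065

0  102  576  1830  4392  8910  16152
102  474  1254  2562  4518  7242
372  780  1308  1956  2724
408  528  648  768
120  120  120
Constant fifth difference = 120, so extend:
768 + 120 = 888;  2724 + 888 = 3612;  7242 + 3612 = 10854;  16152 + 10854 = 27006;  31957 + 27006 = 58963
888 + 120 = 1008;  3612 + 1008 = 4620;  10854 + 4620 = 15474;  27006 + 15474 = 42480;  58963 + 42480 = 101443
1008 + 120 = 1128;  4620 + 1128 = 5748;  15474 + 5748 = 21222;  42480 + 21222 = 63702;  101443 + 63702 = 165145
1128 + 120 = 1248;  5748 + 1248 = 6996;  21222 + 6996 = 28218;  63702 + 28218 = 91920;  165145 + 91920 = 257065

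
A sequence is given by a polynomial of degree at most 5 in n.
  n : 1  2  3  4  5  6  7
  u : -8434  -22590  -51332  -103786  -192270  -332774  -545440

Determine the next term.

-855042

-14156 , -28742 , -52454 , -88484 , -140504 , -212666
-14586 , -23712 , -36030 , -52020 , -72162
-9126 , -12318 , -15990 , -20142
-3192 , -3672 , -4152
-480 , -480
Constant fifth difference = -480, so extend:
-4152 − 480 = -4632;  -20142 − 4632 = -24774;  -72162 − 24774 = -96936;  -212666 − 96936 = -309602;  -545440 − 309602 = -855042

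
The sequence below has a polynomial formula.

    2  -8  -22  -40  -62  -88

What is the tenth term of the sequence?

-232

Δ: -10  -14  -18  -22  -26
Δ²: -4  -4  -4  -4
The second differences are constant (-4).
-26 − 4 = -30;  -88 − 30 = -118
-30 − 4 = -34;  -118 − 34 = -152
-34 − 4 = -38;  -152 − 38 = -190
-38 − 4 = -42;  -190 − 42 = -232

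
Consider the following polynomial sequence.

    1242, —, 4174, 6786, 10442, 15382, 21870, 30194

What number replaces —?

Using the last 6 terms:
D1: 2612, 3656, 4940, 6488, 8324
D2: 1044, 1284, 1548, 1836
D3: 240, 264, 288
D4: 24, 24
Constant fourth difference = 24.
Extend backward: 240 − 24 = 216;  1044 − 216 = 828;  2612 − 828 = 1784;  4174 − 1784 = 2390

2390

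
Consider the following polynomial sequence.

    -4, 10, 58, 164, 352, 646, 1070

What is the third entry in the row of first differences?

106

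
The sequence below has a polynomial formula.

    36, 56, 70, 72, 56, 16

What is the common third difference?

Δ: 20, 14, 2, -16, -40
Δ²: -6, -12, -18, -24
Δ³: -6, -6, -6

-6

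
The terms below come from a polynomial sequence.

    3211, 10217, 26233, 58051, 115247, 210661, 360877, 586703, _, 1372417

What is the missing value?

913651

Using the first 8 terms:
First differences: 7006, 16016, 31818, 57196, 95414, 150216, 225826
Second differences: 9010, 15802, 25378, 38218, 54802, 75610
Third differences: 6792, 9576, 12840, 16584, 20808
Fourth differences: 2784, 3264, 3744, 4224
Fifth differences: 480, 480, 480
Constant fifth difference = 480.
Extend forward: 4224 + 480 = 4704;  20808 + 4704 = 25512;  75610 + 25512 = 101122;  225826 + 101122 = 326948;  586703 + 326948 = 913651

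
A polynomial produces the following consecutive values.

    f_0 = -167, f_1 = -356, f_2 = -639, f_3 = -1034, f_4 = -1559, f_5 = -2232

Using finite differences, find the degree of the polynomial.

3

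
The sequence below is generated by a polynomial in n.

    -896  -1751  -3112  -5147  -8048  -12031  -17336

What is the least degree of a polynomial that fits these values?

4

D1: -855, -1361, -2035, -2901, -3983, -5305
D2: -506, -674, -866, -1082, -1322
D3: -168, -192, -216, -240
D4: -24, -24, -24
The fourth differences are constant, so the polynomial has degree 4.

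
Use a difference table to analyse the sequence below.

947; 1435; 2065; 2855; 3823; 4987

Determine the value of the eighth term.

7975

Δ: 488, 630, 790, 968, 1164
Δ²: 142, 160, 178, 196
Δ³: 18, 18, 18
Constant third difference = 18, so extend:
196 + 18 = 214;  1164 + 214 = 1378;  4987 + 1378 = 6365
214 + 18 = 232;  1378 + 232 = 1610;  6365 + 1610 = 7975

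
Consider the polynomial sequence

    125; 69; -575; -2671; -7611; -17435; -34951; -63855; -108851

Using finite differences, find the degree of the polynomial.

5

First differences: -56, -644, -2096, -4940, -9824, -17516, -28904, -44996
Second differences: -588, -1452, -2844, -4884, -7692, -11388, -16092
Third differences: -864, -1392, -2040, -2808, -3696, -4704
Fourth differences: -528, -648, -768, -888, -1008
Fifth differences: -120, -120, -120, -120
The fifth differences are constant, so the polynomial has degree 5.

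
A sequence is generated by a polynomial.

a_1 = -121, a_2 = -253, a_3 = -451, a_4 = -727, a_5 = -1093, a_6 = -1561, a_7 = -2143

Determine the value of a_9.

-3697

D1: -132  -198  -276  -366  -468  -582
D2: -66  -78  -90  -102  -114
D3: -12  -12  -12  -12
Constant third difference = -12, so extend:
-114 − 12 = -126;  -582 − 126 = -708;  -2143 − 708 = -2851
-126 − 12 = -138;  -708 − 138 = -846;  -2851 − 846 = -3697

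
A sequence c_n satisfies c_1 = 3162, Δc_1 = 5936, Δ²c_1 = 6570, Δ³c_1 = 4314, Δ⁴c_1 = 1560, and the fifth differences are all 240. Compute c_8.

Build the table forward from the leading diagonal:
Δ⁵: 240  240  240  240  240  240  240  240
Δ⁴: 1560  1800  2040  2280  2520  2760  3000  3240
Δ³: 4314  5874  7674  9714  11994  14514  17274  20274
Δ²: 6570  10884  16758  24432  34146  46140  60654  77928
Δ: 5936  12506  23390  40148  64580  98726  144866  205520
c: 3162  9098  21604  44994  85142  149722  248448  393314

393314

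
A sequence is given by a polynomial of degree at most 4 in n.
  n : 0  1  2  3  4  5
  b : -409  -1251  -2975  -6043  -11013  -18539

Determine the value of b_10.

Δ: -842 , -1724 , -3068 , -4970 , -7526
Δ²: -882 , -1344 , -1902 , -2556
Δ³: -462 , -558 , -654
Δ⁴: -96 , -96
The fourth differences are constant (-96).
-654 − 96 = -750;  -2556 − 750 = -3306;  -7526 − 3306 = -10832;  -18539 − 10832 = -29371
-750 − 96 = -846;  -3306 − 846 = -4152;  -10832 − 4152 = -14984;  -29371 − 14984 = -44355
-846 − 96 = -942;  -4152 − 942 = -5094;  -14984 − 5094 = -20078;  -44355 − 20078 = -64433
-942 − 96 = -1038;  -5094 − 1038 = -6132;  -20078 − 6132 = -26210;  -64433 − 26210 = -90643
-1038 − 96 = -1134;  -6132 − 1134 = -7266;  -26210 − 7266 = -33476;  -90643 − 33476 = -124119

-124119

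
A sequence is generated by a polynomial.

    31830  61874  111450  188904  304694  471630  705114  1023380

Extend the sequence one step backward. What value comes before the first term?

14844

First differences: 30044, 49576, 77454, 115790, 166936, 233484, 318266
Second differences: 19532, 27878, 38336, 51146, 66548, 84782
Third differences: 8346, 10458, 12810, 15402, 18234
Fourth differences: 2112, 2352, 2592, 2832
Fifth differences: 240, 240, 240
The fifth differences are constant at 240.
Work back: 2112 − 240 = 1872;  8346 − 1872 = 6474;  19532 − 6474 = 13058;  30044 − 13058 = 16986;  31830 − 16986 = 14844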